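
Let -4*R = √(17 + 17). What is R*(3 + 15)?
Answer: -9*√34/2 ≈ -26.239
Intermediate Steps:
R = -√34/4 (R = -√(17 + 17)/4 = -√34/4 ≈ -1.4577)
R*(3 + 15) = (-√34/4)*(3 + 15) = -√34/4*18 = -9*√34/2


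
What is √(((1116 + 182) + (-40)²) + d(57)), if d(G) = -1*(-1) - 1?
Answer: 3*√322 ≈ 53.833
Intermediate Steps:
d(G) = 0 (d(G) = 1 - 1 = 0)
√(((1116 + 182) + (-40)²) + d(57)) = √(((1116 + 182) + (-40)²) + 0) = √((1298 + 1600) + 0) = √(2898 + 0) = √2898 = 3*√322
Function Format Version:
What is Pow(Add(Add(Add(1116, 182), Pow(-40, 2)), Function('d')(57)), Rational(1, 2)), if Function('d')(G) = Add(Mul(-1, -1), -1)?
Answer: Mul(3, Pow(322, Rational(1, 2))) ≈ 53.833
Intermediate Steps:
Function('d')(G) = 0 (Function('d')(G) = Add(1, -1) = 0)
Pow(Add(Add(Add(1116, 182), Pow(-40, 2)), Function('d')(57)), Rational(1, 2)) = Pow(Add(Add(Add(1116, 182), Pow(-40, 2)), 0), Rational(1, 2)) = Pow(Add(Add(1298, 1600), 0), Rational(1, 2)) = Pow(Add(2898, 0), Rational(1, 2)) = Pow(2898, Rational(1, 2)) = Mul(3, Pow(322, Rational(1, 2)))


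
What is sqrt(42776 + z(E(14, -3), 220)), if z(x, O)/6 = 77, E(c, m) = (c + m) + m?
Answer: sqrt(43238) ≈ 207.94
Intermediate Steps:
E(c, m) = c + 2*m
z(x, O) = 462 (z(x, O) = 6*77 = 462)
sqrt(42776 + z(E(14, -3), 220)) = sqrt(42776 + 462) = sqrt(43238)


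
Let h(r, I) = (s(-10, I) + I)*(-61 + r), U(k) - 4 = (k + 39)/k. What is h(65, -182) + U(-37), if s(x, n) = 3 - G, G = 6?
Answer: -27234/37 ≈ -736.05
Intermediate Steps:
U(k) = 4 + (39 + k)/k (U(k) = 4 + (k + 39)/k = 4 + (39 + k)/k)
s(x, n) = -3 (s(x, n) = 3 - 1*6 = 3 - 6 = -3)
h(r, I) = (-61 + r)*(-3 + I) (h(r, I) = (-3 + I)*(-61 + r) = (-61 + r)*(-3 + I))
h(65, -182) + U(-37) = (183 - 61*(-182) - 3*65 - 182*65) + (5 + 39/(-37)) = (183 + 11102 - 195 - 11830) + (5 + 39*(-1/37)) = -740 + (5 - 39/37) = -740 + 146/37 = -27234/37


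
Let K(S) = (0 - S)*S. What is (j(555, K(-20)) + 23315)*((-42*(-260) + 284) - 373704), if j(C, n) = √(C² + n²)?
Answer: -8451687500 - 1812500*√18721 ≈ -8.6997e+9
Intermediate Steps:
K(S) = -S² (K(S) = (-S)*S = -S²)
(j(555, K(-20)) + 23315)*((-42*(-260) + 284) - 373704) = (√(555² + (-1*(-20)²)²) + 23315)*((-42*(-260) + 284) - 373704) = (√(308025 + (-1*400)²) + 23315)*((10920 + 284) - 373704) = (√(308025 + (-400)²) + 23315)*(11204 - 373704) = (√(308025 + 160000) + 23315)*(-362500) = (√468025 + 23315)*(-362500) = (5*√18721 + 23315)*(-362500) = (23315 + 5*√18721)*(-362500) = -8451687500 - 1812500*√18721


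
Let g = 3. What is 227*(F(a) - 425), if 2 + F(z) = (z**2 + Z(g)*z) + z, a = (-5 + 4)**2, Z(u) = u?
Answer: -95794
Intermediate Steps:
a = 1 (a = (-1)**2 = 1)
F(z) = -2 + z**2 + 4*z (F(z) = -2 + ((z**2 + 3*z) + z) = -2 + (z**2 + 4*z) = -2 + z**2 + 4*z)
227*(F(a) - 425) = 227*((-2 + 1**2 + 4*1) - 425) = 227*((-2 + 1 + 4) - 425) = 227*(3 - 425) = 227*(-422) = -95794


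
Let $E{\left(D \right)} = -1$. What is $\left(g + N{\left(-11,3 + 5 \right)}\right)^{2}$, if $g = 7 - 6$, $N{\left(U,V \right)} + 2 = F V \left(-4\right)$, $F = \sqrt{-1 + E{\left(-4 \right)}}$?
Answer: $-2047 + 64 i \sqrt{2} \approx -2047.0 + 90.51 i$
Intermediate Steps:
$F = i \sqrt{2}$ ($F = \sqrt{-1 - 1} = \sqrt{-2} = i \sqrt{2} \approx 1.4142 i$)
$N{\left(U,V \right)} = -2 - 4 i V \sqrt{2}$ ($N{\left(U,V \right)} = -2 + i \sqrt{2} V \left(-4\right) = -2 + i V \sqrt{2} \left(-4\right) = -2 - 4 i V \sqrt{2}$)
$g = 1$ ($g = 7 - 6 = 1$)
$\left(g + N{\left(-11,3 + 5 \right)}\right)^{2} = \left(1 - \left(2 + 4 i \left(3 + 5\right) \sqrt{2}\right)\right)^{2} = \left(1 - \left(2 + 4 i 8 \sqrt{2}\right)\right)^{2} = \left(1 - \left(2 + 32 i \sqrt{2}\right)\right)^{2} = \left(-1 - 32 i \sqrt{2}\right)^{2}$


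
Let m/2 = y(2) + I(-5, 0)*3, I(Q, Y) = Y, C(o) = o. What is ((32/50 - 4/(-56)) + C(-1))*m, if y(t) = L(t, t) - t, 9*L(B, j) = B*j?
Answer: 202/225 ≈ 0.89778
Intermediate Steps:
L(B, j) = B*j/9 (L(B, j) = (B*j)/9 = B*j/9)
y(t) = -t + t²/9 (y(t) = t*t/9 - t = t²/9 - t = -t + t²/9)
m = -28/9 (m = 2*((⅑)*2*(-9 + 2) + 0*3) = 2*((⅑)*2*(-7) + 0) = 2*(-14/9 + 0) = 2*(-14/9) = -28/9 ≈ -3.1111)
((32/50 - 4/(-56)) + C(-1))*m = ((32/50 - 4/(-56)) - 1)*(-28/9) = ((32*(1/50) - 4*(-1/56)) - 1)*(-28/9) = ((16/25 + 1/14) - 1)*(-28/9) = (249/350 - 1)*(-28/9) = -101/350*(-28/9) = 202/225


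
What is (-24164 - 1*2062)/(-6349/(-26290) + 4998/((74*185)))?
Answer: -943900228260/21831523 ≈ -43236.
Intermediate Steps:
(-24164 - 1*2062)/(-6349/(-26290) + 4998/((74*185))) = (-24164 - 2062)/(-6349*(-1/26290) + 4998/13690) = -26226/(6349/26290 + 4998*(1/13690)) = -26226/(6349/26290 + 2499/6845) = -26226/21831523/35991010 = -26226*35991010/21831523 = -943900228260/21831523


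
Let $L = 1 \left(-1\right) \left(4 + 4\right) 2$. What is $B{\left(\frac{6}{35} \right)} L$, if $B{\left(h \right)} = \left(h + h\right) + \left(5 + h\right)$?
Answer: $- \frac{3088}{35} \approx -88.229$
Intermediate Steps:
$B{\left(h \right)} = 5 + 3 h$ ($B{\left(h \right)} = 2 h + \left(5 + h\right) = 5 + 3 h$)
$L = -16$ ($L = - 8 \cdot 2 = \left(-1\right) 16 = -16$)
$B{\left(\frac{6}{35} \right)} L = \left(5 + 3 \cdot \frac{6}{35}\right) \left(-16\right) = \left(5 + \frac{18}{35}\right) \left(-16\right) = \frac{193}{35} \left(-16\right) = - \frac{3088}{35}$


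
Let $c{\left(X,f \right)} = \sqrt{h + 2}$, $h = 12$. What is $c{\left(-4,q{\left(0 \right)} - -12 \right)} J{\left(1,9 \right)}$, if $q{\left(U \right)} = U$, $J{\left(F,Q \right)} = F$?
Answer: $\sqrt{14} \approx 3.7417$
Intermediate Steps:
$c{\left(X,f \right)} = \sqrt{14}$ ($c{\left(X,f \right)} = \sqrt{12 + 2} = \sqrt{14}$)
$c{\left(-4,q{\left(0 \right)} - -12 \right)} J{\left(1,9 \right)} = \sqrt{14} \cdot 1 = \sqrt{14}$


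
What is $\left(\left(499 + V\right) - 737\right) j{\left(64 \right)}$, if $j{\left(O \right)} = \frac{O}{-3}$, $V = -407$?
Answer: $13760$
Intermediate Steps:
$j{\left(O \right)} = - \frac{O}{3}$ ($j{\left(O \right)} = O \left(- \frac{1}{3}\right) = - \frac{O}{3}$)
$\left(\left(499 + V\right) - 737\right) j{\left(64 \right)} = \left(\left(499 - 407\right) - 737\right) \left(\left(- \frac{1}{3}\right) 64\right) = \left(92 - 737\right) \left(- \frac{64}{3}\right) = \left(-645\right) \left(- \frac{64}{3}\right) = 13760$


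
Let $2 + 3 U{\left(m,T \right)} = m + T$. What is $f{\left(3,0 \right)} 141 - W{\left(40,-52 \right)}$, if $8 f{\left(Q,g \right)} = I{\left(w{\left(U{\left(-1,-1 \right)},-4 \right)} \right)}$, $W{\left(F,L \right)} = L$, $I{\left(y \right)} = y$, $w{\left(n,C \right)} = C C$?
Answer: $334$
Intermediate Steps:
$U{\left(m,T \right)} = - \frac{2}{3} + \frac{T}{3} + \frac{m}{3}$ ($U{\left(m,T \right)} = - \frac{2}{3} + \frac{m + T}{3} = - \frac{2}{3} + \frac{T + m}{3} = - \frac{2}{3} + \left(\frac{T}{3} + \frac{m}{3}\right) = - \frac{2}{3} + \frac{T}{3} + \frac{m}{3}$)
$w{\left(n,C \right)} = C^{2}$
$f{\left(Q,g \right)} = 2$ ($f{\left(Q,g \right)} = \frac{\left(-4\right)^{2}}{8} = \frac{1}{8} \cdot 16 = 2$)
$f{\left(3,0 \right)} 141 - W{\left(40,-52 \right)} = 2 \cdot 141 - -52 = 282 + 52 = 334$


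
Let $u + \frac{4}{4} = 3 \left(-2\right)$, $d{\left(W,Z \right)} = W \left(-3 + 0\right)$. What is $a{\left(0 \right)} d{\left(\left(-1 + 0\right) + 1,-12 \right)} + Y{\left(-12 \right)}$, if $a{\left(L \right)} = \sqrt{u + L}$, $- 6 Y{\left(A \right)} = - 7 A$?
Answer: $-14$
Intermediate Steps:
$Y{\left(A \right)} = \frac{7 A}{6}$ ($Y{\left(A \right)} = - \frac{\left(-7\right) A}{6} = \frac{7 A}{6}$)
$d{\left(W,Z \right)} = - 3 W$ ($d{\left(W,Z \right)} = W \left(-3\right) = - 3 W$)
$u = -7$ ($u = -1 + 3 \left(-2\right) = -1 - 6 = -7$)
$a{\left(L \right)} = \sqrt{-7 + L}$
$a{\left(0 \right)} d{\left(\left(-1 + 0\right) + 1,-12 \right)} + Y{\left(-12 \right)} = \sqrt{-7 + 0} \left(- 3 \left(\left(-1 + 0\right) + 1\right)\right) + \frac{7}{6} \left(-12\right) = \sqrt{-7} \left(- 3 \left(-1 + 1\right)\right) - 14 = i \sqrt{7} \left(\left(-3\right) 0\right) - 14 = i \sqrt{7} \cdot 0 - 14 = 0 - 14 = -14$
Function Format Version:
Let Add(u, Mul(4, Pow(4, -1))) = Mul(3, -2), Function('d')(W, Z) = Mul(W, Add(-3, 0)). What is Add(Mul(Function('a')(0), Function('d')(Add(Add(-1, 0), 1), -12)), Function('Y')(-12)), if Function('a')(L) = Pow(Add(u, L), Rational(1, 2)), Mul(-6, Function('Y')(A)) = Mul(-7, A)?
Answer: -14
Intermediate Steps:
Function('Y')(A) = Mul(Rational(7, 6), A) (Function('Y')(A) = Mul(Rational(-1, 6), Mul(-7, A)) = Mul(Rational(7, 6), A))
Function('d')(W, Z) = Mul(-3, W) (Function('d')(W, Z) = Mul(W, -3) = Mul(-3, W))
u = -7 (u = Add(-1, Mul(3, -2)) = Add(-1, -6) = -7)
Function('a')(L) = Pow(Add(-7, L), Rational(1, 2))
Add(Mul(Function('a')(0), Function('d')(Add(Add(-1, 0), 1), -12)), Function('Y')(-12)) = Add(Mul(Pow(Add(-7, 0), Rational(1, 2)), Mul(-3, Add(Add(-1, 0), 1))), Mul(Rational(7, 6), -12)) = Add(Mul(Pow(-7, Rational(1, 2)), Mul(-3, Add(-1, 1))), -14) = Add(Mul(Mul(I, Pow(7, Rational(1, 2))), Mul(-3, 0)), -14) = Add(Mul(Mul(I, Pow(7, Rational(1, 2))), 0), -14) = Add(0, -14) = -14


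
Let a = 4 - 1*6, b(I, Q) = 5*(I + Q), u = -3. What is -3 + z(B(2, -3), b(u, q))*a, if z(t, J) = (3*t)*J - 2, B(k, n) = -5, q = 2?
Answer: -149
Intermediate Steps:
b(I, Q) = 5*I + 5*Q
a = -2 (a = 4 - 6 = -2)
z(t, J) = -2 + 3*J*t (z(t, J) = 3*J*t - 2 = -2 + 3*J*t)
-3 + z(B(2, -3), b(u, q))*a = -3 + (-2 + 3*(5*(-3) + 5*2)*(-5))*(-2) = -3 + (-2 + 3*(-15 + 10)*(-5))*(-2) = -3 + (-2 + 3*(-5)*(-5))*(-2) = -3 + (-2 + 75)*(-2) = -3 + 73*(-2) = -3 - 146 = -149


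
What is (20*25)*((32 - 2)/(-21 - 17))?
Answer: -7500/19 ≈ -394.74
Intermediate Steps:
(20*25)*((32 - 2)/(-21 - 17)) = 500*(30/(-38)) = 500*(30*(-1/38)) = 500*(-15/19) = -7500/19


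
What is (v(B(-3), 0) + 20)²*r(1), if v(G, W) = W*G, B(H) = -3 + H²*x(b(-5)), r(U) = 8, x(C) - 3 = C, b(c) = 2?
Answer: 3200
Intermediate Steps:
x(C) = 3 + C
B(H) = -3 + 5*H² (B(H) = -3 + H²*(3 + 2) = -3 + H²*5 = -3 + 5*H²)
v(G, W) = G*W
(v(B(-3), 0) + 20)²*r(1) = ((-3 + 5*(-3)²)*0 + 20)²*8 = ((-3 + 5*9)*0 + 20)²*8 = ((-3 + 45)*0 + 20)²*8 = (42*0 + 20)²*8 = (0 + 20)²*8 = 20²*8 = 400*8 = 3200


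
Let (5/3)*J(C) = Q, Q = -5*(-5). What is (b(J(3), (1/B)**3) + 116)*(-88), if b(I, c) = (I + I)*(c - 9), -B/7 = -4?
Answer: 18593179/1372 ≈ 13552.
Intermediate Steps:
B = 28 (B = -7*(-4) = 28)
Q = 25
J(C) = 15 (J(C) = (3/5)*25 = 15)
b(I, c) = 2*I*(-9 + c) (b(I, c) = (2*I)*(-9 + c) = 2*I*(-9 + c))
(b(J(3), (1/B)**3) + 116)*(-88) = (2*15*(-9 + (1/28)**3) + 116)*(-88) = (2*15*(-9 + 1/21952) + 116)*(-88) = (2*15*(-197567/21952) + 116)*(-88) = (-2963505/10976 + 116)*(-88) = -1690289/10976*(-88) = 18593179/1372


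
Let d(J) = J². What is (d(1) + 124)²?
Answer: 15625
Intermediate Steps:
(d(1) + 124)² = (1² + 124)² = (1 + 124)² = 125² = 15625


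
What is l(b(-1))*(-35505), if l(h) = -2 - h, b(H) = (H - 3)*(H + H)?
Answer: 355050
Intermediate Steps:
b(H) = 2*H*(-3 + H) (b(H) = (-3 + H)*(2*H) = 2*H*(-3 + H))
l(b(-1))*(-35505) = (-2 - 2*(-1)*(-3 - 1))*(-35505) = (-2 - 2*(-1)*(-4))*(-35505) = (-2 - 1*8)*(-35505) = (-2 - 8)*(-35505) = -10*(-35505) = 355050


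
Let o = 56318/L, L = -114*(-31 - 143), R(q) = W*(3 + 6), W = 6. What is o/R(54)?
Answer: 971/18468 ≈ 0.052577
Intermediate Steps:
R(q) = 54 (R(q) = 6*(3 + 6) = 6*9 = 54)
L = 19836 (L = -114*(-174) = 19836)
o = 971/342 (o = 56318/19836 = 56318*(1/19836) = 971/342 ≈ 2.8392)
o/R(54) = (971/342)/54 = (971/342)*(1/54) = 971/18468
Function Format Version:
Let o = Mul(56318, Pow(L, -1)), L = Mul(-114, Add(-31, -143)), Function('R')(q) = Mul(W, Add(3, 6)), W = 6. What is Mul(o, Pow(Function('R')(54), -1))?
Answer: Rational(971, 18468) ≈ 0.052577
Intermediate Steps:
Function('R')(q) = 54 (Function('R')(q) = Mul(6, Add(3, 6)) = Mul(6, 9) = 54)
L = 19836 (L = Mul(-114, -174) = 19836)
o = Rational(971, 342) (o = Mul(56318, Pow(19836, -1)) = Mul(56318, Rational(1, 19836)) = Rational(971, 342) ≈ 2.8392)
Mul(o, Pow(Function('R')(54), -1)) = Mul(Rational(971, 342), Pow(54, -1)) = Mul(Rational(971, 342), Rational(1, 54)) = Rational(971, 18468)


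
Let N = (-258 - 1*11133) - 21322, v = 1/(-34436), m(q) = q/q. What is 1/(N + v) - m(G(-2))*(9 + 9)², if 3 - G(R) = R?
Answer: -364987611992/1126504869 ≈ -324.00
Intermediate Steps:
G(R) = 3 - R
m(q) = 1
v = -1/34436 ≈ -2.9039e-5
N = -32713 (N = (-258 - 11133) - 21322 = -11391 - 21322 = -32713)
1/(N + v) - m(G(-2))*(9 + 9)² = 1/(-32713 - 1/34436) - (9 + 9)² = 1/(-1126504869/34436) - 18² = -34436/1126504869 - 324 = -364987611992/1126504869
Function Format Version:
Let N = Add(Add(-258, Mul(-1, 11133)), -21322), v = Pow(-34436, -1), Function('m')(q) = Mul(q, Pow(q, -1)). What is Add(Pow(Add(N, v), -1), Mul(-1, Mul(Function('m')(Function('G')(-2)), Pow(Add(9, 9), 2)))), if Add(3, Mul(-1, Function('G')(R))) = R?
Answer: Rational(-364987611992, 1126504869) ≈ -324.00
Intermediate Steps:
Function('G')(R) = Add(3, Mul(-1, R))
Function('m')(q) = 1
v = Rational(-1, 34436) ≈ -2.9039e-5
N = -32713 (N = Add(Add(-258, -11133), -21322) = Add(-11391, -21322) = -32713)
Add(Pow(Add(N, v), -1), Mul(-1, Mul(Function('m')(Function('G')(-2)), Pow(Add(9, 9), 2)))) = Add(Pow(Add(-32713, Rational(-1, 34436)), -1), Mul(-1, Mul(1, Pow(Add(9, 9), 2)))) = Add(Pow(Rational(-1126504869, 34436), -1), Mul(-1, Mul(1, Pow(18, 2)))) = Add(Rational(-34436, 1126504869), Mul(-1, Mul(1, 324))) = Add(Rational(-34436, 1126504869), Mul(-1, 324)) = Add(Rational(-34436, 1126504869), -324) = Rational(-364987611992, 1126504869)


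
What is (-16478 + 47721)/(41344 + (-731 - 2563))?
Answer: 31243/38050 ≈ 0.82110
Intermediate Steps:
(-16478 + 47721)/(41344 + (-731 - 2563)) = 31243/(41344 - 3294) = 31243/38050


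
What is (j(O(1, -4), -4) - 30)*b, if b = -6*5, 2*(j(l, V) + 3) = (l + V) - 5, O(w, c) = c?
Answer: 1185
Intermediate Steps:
j(l, V) = -11/2 + V/2 + l/2 (j(l, V) = -3 + ((l + V) - 5)/2 = -3 + ((V + l) - 5)/2 = -3 + (-5 + V + l)/2 = -3 + (-5/2 + V/2 + l/2) = -11/2 + V/2 + l/2)
b = -30
(j(O(1, -4), -4) - 30)*b = ((-11/2 + (½)*(-4) + (½)*(-4)) - 30)*(-30) = ((-11/2 - 2 - 2) - 30)*(-30) = (-19/2 - 30)*(-30) = -79/2*(-30) = 1185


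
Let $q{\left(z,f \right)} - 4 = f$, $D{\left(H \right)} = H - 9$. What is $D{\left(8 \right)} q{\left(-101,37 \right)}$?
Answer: $-41$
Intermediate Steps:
$D{\left(H \right)} = -9 + H$ ($D{\left(H \right)} = H - 9 = -9 + H$)
$q{\left(z,f \right)} = 4 + f$
$D{\left(8 \right)} q{\left(-101,37 \right)} = \left(-9 + 8\right) \left(4 + 37\right) = \left(-1\right) 41 = -41$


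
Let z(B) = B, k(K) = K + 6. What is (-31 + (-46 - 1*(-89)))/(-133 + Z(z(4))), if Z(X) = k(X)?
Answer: -4/41 ≈ -0.097561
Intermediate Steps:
k(K) = 6 + K
Z(X) = 6 + X
(-31 + (-46 - 1*(-89)))/(-133 + Z(z(4))) = (-31 + (-46 - 1*(-89)))/(-133 + (6 + 4)) = (-31 + (-46 + 89))/(-133 + 10) = (-31 + 43)/(-123) = 12*(-1/123) = -4/41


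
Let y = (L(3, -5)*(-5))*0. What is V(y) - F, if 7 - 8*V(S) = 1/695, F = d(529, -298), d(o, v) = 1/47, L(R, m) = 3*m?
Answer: 27881/32665 ≈ 0.85354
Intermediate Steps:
d(o, v) = 1/47
y = 0 (y = ((3*(-5))*(-5))*0 = -15*(-5)*0 = 75*0 = 0)
F = 1/47 ≈ 0.021277
V(S) = 608/695 (V(S) = 7/8 - 1/8/695 = 7/8 - 1/8*1/695 = 7/8 - 1/5560 = 608/695)
V(y) - F = 608/695 - 1*1/47 = 608/695 - 1/47 = 27881/32665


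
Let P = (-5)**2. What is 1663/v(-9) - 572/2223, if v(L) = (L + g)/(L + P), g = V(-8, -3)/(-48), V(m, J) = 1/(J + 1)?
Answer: -436834900/147573 ≈ -2960.1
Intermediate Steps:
V(m, J) = 1/(1 + J)
P = 25
g = 1/96 (g = 1/((1 - 3)*(-48)) = -1/48/(-2) = -1/2*(-1/48) = 1/96 ≈ 0.010417)
v(L) = (1/96 + L)/(25 + L) (v(L) = (L + 1/96)/(L + 25) = (1/96 + L)/(25 + L))
1663/v(-9) - 572/2223 = 1663/(((1/96 - 9)/(25 - 9))) - 572/2223 = 1663/((-863/96/16)) - 572*1/2223 = 1663/(((1/16)*(-863/96))) - 44/171 = 1663/(-863/1536) - 44/171 = 1663*(-1536/863) - 44/171 = -2554368/863 - 44/171 = -436834900/147573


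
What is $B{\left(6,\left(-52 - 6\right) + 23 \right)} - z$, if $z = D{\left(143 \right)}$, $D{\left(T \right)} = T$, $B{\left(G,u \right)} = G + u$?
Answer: $-172$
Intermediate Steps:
$z = 143$
$B{\left(6,\left(-52 - 6\right) + 23 \right)} - z = \left(6 + \left(\left(-52 - 6\right) + 23\right)\right) - 143 = \left(6 + \left(-58 + 23\right)\right) - 143 = \left(6 - 35\right) - 143 = -29 - 143 = -172$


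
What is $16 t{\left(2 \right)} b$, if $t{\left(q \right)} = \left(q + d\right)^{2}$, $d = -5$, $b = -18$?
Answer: $-2592$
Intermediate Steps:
$t{\left(q \right)} = \left(-5 + q\right)^{2}$ ($t{\left(q \right)} = \left(q - 5\right)^{2} = \left(-5 + q\right)^{2}$)
$16 t{\left(2 \right)} b = 16 \left(-5 + 2\right)^{2} \left(-18\right) = 16 \left(-3\right)^{2} \left(-18\right) = 16 \cdot 9 \left(-18\right) = 144 \left(-18\right) = -2592$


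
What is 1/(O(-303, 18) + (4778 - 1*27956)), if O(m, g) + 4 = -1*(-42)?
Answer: -1/23140 ≈ -4.3215e-5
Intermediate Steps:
O(m, g) = 38 (O(m, g) = -4 - 1*(-42) = -4 + 42 = 38)
1/(O(-303, 18) + (4778 - 1*27956)) = 1/(38 + (4778 - 1*27956)) = 1/(38 + (4778 - 27956)) = 1/(38 - 23178) = 1/(-23140) = -1/23140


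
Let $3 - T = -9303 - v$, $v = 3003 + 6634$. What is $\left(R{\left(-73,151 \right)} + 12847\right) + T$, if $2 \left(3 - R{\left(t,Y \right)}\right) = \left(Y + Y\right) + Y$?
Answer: $\frac{63133}{2} \approx 31567.0$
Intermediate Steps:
$v = 9637$
$R{\left(t,Y \right)} = 3 - \frac{3 Y}{2}$ ($R{\left(t,Y \right)} = 3 - \frac{\left(Y + Y\right) + Y}{2} = 3 - \frac{2 Y + Y}{2} = 3 - \frac{3 Y}{2}$)
$T = 18943$ ($T = 3 - \left(-9303 - 9637\right) = 3 - -18940 = 3 + 18940 = 18943$)
$\left(R{\left(-73,151 \right)} + 12847\right) + T = \left(\left(3 - \frac{453}{2}\right) + 12847\right) + 18943 = \left(- \frac{447}{2} + 12847\right) + 18943 = \frac{25247}{2} + 18943 = \frac{63133}{2}$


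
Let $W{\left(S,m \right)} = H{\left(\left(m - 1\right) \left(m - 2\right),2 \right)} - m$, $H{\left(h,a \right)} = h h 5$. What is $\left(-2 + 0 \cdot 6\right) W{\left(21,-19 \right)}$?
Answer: $-1764038$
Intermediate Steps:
$H{\left(h,a \right)} = 5 h^{2}$ ($H{\left(h,a \right)} = h^{2} \cdot 5 = 5 h^{2}$)
$W{\left(S,m \right)} = - m + 5 \left(-1 + m\right)^{2} \left(-2 + m\right)^{2}$ ($W{\left(S,m \right)} = 5 \left(\left(m - 1\right) \left(m - 2\right)\right)^{2} - m = 5 \left(\left(-1 + m\right) \left(-2 + m\right)\right)^{2} - m = 5 \left(-1 + m\right)^{2} \left(-2 + m\right)^{2} - m = - m + 5 \left(-1 + m\right)^{2} \left(-2 + m\right)^{2}$)
$\left(-2 + 0 \cdot 6\right) W{\left(21,-19 \right)} = \left(-2 + 0 \cdot 6\right) \left(\left(-1\right) \left(-19\right) + 5 \left(2 + \left(-19\right)^{2} - -57\right)^{2}\right) = \left(-2 + 0\right) \left(19 + 5 \left(2 + 361 + 57\right)^{2}\right) = - 2 \left(19 + 5 \cdot 420^{2}\right) = - 2 \left(19 + 5 \cdot 176400\right) = - 2 \left(19 + 882000\right) = \left(-2\right) 882019 = -1764038$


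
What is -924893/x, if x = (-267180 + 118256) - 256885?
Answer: 924893/405809 ≈ 2.2791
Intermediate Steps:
x = -405809 (x = -148924 - 256885 = -405809)
-924893/x = -924893/(-405809) = -924893*(-1/405809) = 924893/405809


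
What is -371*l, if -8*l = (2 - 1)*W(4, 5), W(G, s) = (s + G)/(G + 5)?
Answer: 371/8 ≈ 46.375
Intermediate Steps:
W(G, s) = (G + s)/(5 + G)
l = -⅛ (l = -(2 - 1)*(4 + 5)/(5 + 4)/8 = -9/9/8 = -(⅑)*9/8 = -1/8 = -⅛*1 = -⅛ ≈ -0.12500)
-371*l = -371*(-⅛) = 371/8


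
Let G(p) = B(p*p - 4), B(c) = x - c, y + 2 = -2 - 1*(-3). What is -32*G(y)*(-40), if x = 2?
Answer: 6400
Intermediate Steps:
y = -1 (y = -2 + (-2 - 1*(-3)) = -2 + (-2 + 3) = -2 + 1 = -1)
B(c) = 2 - c
G(p) = 6 - p² (G(p) = 2 - (p*p - 4) = 2 - (p² - 4) = 2 - (-4 + p²) = 2 + (4 - p²) = 6 - p²)
-32*G(y)*(-40) = -32*(6 - 1*(-1)²)*(-40) = -32*(6 - 1*1)*(-40) = -32*(6 - 1)*(-40) = -32*5*(-40) = -160*(-40) = 6400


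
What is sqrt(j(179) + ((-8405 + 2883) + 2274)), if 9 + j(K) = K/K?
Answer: 2*I*sqrt(814) ≈ 57.061*I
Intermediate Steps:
j(K) = -8 (j(K) = -9 + K/K = -9 + 1 = -8)
sqrt(j(179) + ((-8405 + 2883) + 2274)) = sqrt(-8 + ((-8405 + 2883) + 2274)) = sqrt(-8 + (-5522 + 2274)) = sqrt(-8 - 3248) = sqrt(-3256) = 2*I*sqrt(814)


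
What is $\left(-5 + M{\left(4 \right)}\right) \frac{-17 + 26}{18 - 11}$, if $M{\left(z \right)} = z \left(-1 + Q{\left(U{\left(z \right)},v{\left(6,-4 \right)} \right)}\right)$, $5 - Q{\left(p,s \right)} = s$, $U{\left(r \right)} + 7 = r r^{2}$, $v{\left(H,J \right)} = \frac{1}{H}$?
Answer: $\frac{93}{7} \approx 13.286$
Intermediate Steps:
$U{\left(r \right)} = -7 + r^{3}$ ($U{\left(r \right)} = -7 + r r^{2} = -7 + r^{3}$)
$Q{\left(p,s \right)} = 5 - s$
$M{\left(z \right)} = \frac{23 z}{6}$ ($M{\left(z \right)} = z \left(-1 + \left(5 - \frac{1}{6}\right)\right) = z \left(-1 + \frac{29}{6}\right) = z \frac{23}{6} = \frac{23 z}{6}$)
$\left(-5 + M{\left(4 \right)}\right) \frac{-17 + 26}{18 - 11} = \left(-5 + \frac{23}{6} \cdot 4\right) \frac{-17 + 26}{18 - 11} = \left(-5 + \frac{46}{3}\right) \frac{9}{7} = \frac{31 \cdot 9 \cdot \frac{1}{7}}{3} = \frac{31}{3} \cdot \frac{9}{7} = \frac{93}{7}$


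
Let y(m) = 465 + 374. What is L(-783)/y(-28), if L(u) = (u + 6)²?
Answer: 603729/839 ≈ 719.58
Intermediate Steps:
L(u) = (6 + u)²
y(m) = 839
L(-783)/y(-28) = (6 - 783)²/839 = (-777)²*(1/839) = 603729*(1/839) = 603729/839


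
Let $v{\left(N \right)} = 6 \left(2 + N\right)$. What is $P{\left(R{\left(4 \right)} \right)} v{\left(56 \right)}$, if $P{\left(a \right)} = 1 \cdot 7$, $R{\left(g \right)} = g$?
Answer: $2436$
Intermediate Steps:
$P{\left(a \right)} = 7$
$v{\left(N \right)} = 12 + 6 N$
$P{\left(R{\left(4 \right)} \right)} v{\left(56 \right)} = 7 \left(12 + 6 \cdot 56\right) = 7 \left(12 + 336\right) = 7 \cdot 348 = 2436$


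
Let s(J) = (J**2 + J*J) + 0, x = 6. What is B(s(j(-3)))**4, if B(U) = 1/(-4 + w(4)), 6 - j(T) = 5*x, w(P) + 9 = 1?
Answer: 1/20736 ≈ 4.8225e-5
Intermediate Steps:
w(P) = -8 (w(P) = -9 + 1 = -8)
j(T) = -24 (j(T) = 6 - 5*6 = 6 - 1*30 = 6 - 30 = -24)
s(J) = 2*J**2 (s(J) = (J**2 + J**2) + 0 = 2*J**2 + 0 = 2*J**2)
B(U) = -1/12 (B(U) = 1/(-4 - 8) = 1/(-12) = -1/12)
B(s(j(-3)))**4 = (-1/12)**4 = 1/20736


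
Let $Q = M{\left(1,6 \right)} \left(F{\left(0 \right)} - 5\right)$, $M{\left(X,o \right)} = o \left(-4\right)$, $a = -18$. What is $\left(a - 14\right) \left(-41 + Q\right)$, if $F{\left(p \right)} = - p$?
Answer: $-2528$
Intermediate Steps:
$M{\left(X,o \right)} = - 4 o$
$Q = 120$ ($Q = \left(-4\right) 6 \left(\left(-1\right) 0 - 5\right) = - 24 \left(0 - 5\right) = \left(-24\right) \left(-5\right) = 120$)
$\left(a - 14\right) \left(-41 + Q\right) = \left(-18 - 14\right) \left(-41 + 120\right) = \left(-32\right) 79 = -2528$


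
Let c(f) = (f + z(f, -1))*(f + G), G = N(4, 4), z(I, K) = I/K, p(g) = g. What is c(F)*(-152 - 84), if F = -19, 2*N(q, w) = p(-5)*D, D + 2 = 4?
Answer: 0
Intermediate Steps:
D = 2 (D = -2 + 4 = 2)
N(q, w) = -5 (N(q, w) = (-5*2)/2 = (½)*(-10) = -5)
G = -5
c(f) = 0 (c(f) = (f + f/(-1))*(f - 5) = (f + f*(-1))*(-5 + f) = (f - f)*(-5 + f) = 0*(-5 + f) = 0)
c(F)*(-152 - 84) = 0*(-152 - 84) = 0*(-236) = 0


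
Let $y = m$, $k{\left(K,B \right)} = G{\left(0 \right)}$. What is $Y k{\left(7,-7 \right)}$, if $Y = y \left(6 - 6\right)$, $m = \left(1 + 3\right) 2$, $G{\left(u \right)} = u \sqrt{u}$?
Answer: $0$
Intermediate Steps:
$G{\left(u \right)} = u^{\frac{3}{2}}$
$k{\left(K,B \right)} = 0$ ($k{\left(K,B \right)} = 0^{\frac{3}{2}} = 0$)
$m = 8$ ($m = 4 \cdot 2 = 8$)
$y = 8$
$Y = 0$ ($Y = 8 \left(6 - 6\right) = 8 \cdot 0 = 0$)
$Y k{\left(7,-7 \right)} = 0 \cdot 0 = 0$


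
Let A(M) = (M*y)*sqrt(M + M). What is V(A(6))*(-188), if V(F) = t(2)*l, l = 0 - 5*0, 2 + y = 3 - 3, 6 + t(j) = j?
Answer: 0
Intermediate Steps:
t(j) = -6 + j
y = -2 (y = -2 + (3 - 3) = -2 + 0 = -2)
l = 0 (l = 0 + 0 = 0)
A(M) = -2*sqrt(2)*M**(3/2) (A(M) = (M*(-2))*sqrt(M + M) = (-2*M)*sqrt(2*M) = (-2*M)*(sqrt(2)*sqrt(M)) = -2*sqrt(2)*M**(3/2))
V(F) = 0 (V(F) = (-6 + 2)*0 = -4*0 = 0)
V(A(6))*(-188) = 0*(-188) = 0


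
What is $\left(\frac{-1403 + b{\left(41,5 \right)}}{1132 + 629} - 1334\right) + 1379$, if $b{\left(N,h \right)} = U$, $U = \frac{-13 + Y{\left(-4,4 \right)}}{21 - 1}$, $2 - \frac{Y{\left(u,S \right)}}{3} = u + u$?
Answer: $\frac{1556857}{35220} \approx 44.204$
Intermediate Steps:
$Y{\left(u,S \right)} = 6 - 6 u$ ($Y{\left(u,S \right)} = 6 - 3 \left(u + u\right) = 6 - 3 \cdot 2 u = 6 - 6 u$)
$U = \frac{17}{20}$ ($U = \frac{-13 + \left(6 - -24\right)}{21 - 1} = \frac{-13 + \left(6 + 24\right)}{20} = \left(-13 + 30\right) \frac{1}{20} = 17 \cdot \frac{1}{20} = \frac{17}{20} \approx 0.85$)
$b{\left(N,h \right)} = \frac{17}{20}$
$\left(\frac{-1403 + b{\left(41,5 \right)}}{1132 + 629} - 1334\right) + 1379 = \left(\frac{-1403 + \frac{17}{20}}{1132 + 629} - 1334\right) + 1379 = \left(- \frac{28043}{20 \cdot 1761} - 1334\right) + 1379 = \left(\left(- \frac{28043}{20}\right) \frac{1}{1761} - 1334\right) + 1379 = \left(- \frac{28043}{35220} - 1334\right) + 1379 = - \frac{47011523}{35220} + 1379 = \frac{1556857}{35220}$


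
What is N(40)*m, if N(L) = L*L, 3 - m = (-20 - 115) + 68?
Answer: 112000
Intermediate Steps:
m = 70 (m = 3 - ((-20 - 115) + 68) = 3 - (-135 + 68) = 3 - 1*(-67) = 3 + 67 = 70)
N(L) = L²
N(40)*m = 40²*70 = 1600*70 = 112000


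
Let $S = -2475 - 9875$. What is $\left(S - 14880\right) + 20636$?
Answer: $-6594$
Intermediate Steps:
$S = -12350$ ($S = -2475 - 9875 = -12350$)
$\left(S - 14880\right) + 20636 = \left(-12350 - 14880\right) + 20636 = -27230 + 20636 = -6594$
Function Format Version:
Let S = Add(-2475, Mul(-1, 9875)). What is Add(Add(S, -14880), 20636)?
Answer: -6594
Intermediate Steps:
S = -12350 (S = Add(-2475, -9875) = -12350)
Add(Add(S, -14880), 20636) = Add(Add(-12350, -14880), 20636) = Add(-27230, 20636) = -6594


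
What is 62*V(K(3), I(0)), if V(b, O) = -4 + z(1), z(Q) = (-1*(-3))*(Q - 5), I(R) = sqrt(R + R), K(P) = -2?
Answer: -992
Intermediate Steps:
I(R) = sqrt(2)*sqrt(R) (I(R) = sqrt(2*R) = sqrt(2)*sqrt(R))
z(Q) = -15 + 3*Q (z(Q) = 3*(-5 + Q) = -15 + 3*Q)
V(b, O) = -16 (V(b, O) = -4 + (-15 + 3*1) = -4 + (-15 + 3) = -4 - 12 = -16)
62*V(K(3), I(0)) = 62*(-16) = -992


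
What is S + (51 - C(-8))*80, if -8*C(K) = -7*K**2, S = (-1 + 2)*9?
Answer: -391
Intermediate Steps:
S = 9 (S = 1*9 = 9)
C(K) = 7*K**2/8 (C(K) = -(-7)*K**2/8 = 7*K**2/8)
S + (51 - C(-8))*80 = 9 + (51 - 7*(-8)**2/8)*80 = 9 + (51 - 7*64/8)*80 = 9 + (51 - 1*56)*80 = 9 + (51 - 56)*80 = 9 - 5*80 = 9 - 400 = -391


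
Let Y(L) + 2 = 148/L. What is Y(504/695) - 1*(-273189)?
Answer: 34447277/126 ≈ 2.7339e+5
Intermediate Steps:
Y(L) = -2 + 148/L
Y(504/695) - 1*(-273189) = (-2 + 148/((504/695))) - 1*(-273189) = (-2 + 148/((504*(1/695)))) + 273189 = (-2 + 148/(504/695)) + 273189 = (-2 + 148*(695/504)) + 273189 = (-2 + 25715/126) + 273189 = 25463/126 + 273189 = 34447277/126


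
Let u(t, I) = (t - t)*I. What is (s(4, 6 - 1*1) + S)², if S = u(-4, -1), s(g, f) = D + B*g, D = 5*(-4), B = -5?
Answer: 1600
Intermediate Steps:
D = -20
s(g, f) = -20 - 5*g
u(t, I) = 0 (u(t, I) = 0*I = 0)
S = 0
(s(4, 6 - 1*1) + S)² = ((-20 - 5*4) + 0)² = ((-20 - 20) + 0)² = (-40 + 0)² = (-40)² = 1600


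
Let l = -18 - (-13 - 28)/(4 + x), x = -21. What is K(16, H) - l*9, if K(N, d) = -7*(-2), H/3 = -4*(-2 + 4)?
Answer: 3361/17 ≈ 197.71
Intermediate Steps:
H = -24 (H = 3*(-4*(-2 + 4)) = 3*(-4*2) = 3*(-8) = -24)
K(N, d) = 14
l = -347/17 (l = -18 - (-13 - 28)/(4 - 21) = -18 - (-41)/(-17) = -18 - (-41)*(-1)/17 = -18 - 1*41/17 = -18 - 41/17 = -347/17 ≈ -20.412)
K(16, H) - l*9 = 14 - (-347)*9/17 = 14 - 1*(-3123/17) = 14 + 3123/17 = 3361/17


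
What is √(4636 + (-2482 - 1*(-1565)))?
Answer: √3719 ≈ 60.984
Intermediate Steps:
√(4636 + (-2482 - 1*(-1565))) = √(4636 + (-2482 + 1565)) = √(4636 - 917) = √3719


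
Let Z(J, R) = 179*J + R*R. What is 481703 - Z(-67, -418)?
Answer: 318972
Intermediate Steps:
Z(J, R) = R² + 179*J (Z(J, R) = 179*J + R² = R² + 179*J)
481703 - Z(-67, -418) = 481703 - ((-418)² + 179*(-67)) = 481703 - (174724 - 11993) = 481703 - 1*162731 = 481703 - 162731 = 318972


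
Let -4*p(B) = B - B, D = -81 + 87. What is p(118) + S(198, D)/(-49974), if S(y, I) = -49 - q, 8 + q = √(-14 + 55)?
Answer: 41/49974 + √41/49974 ≈ 0.00094856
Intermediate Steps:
D = 6
q = -8 + √41 (q = -8 + √(-14 + 55) = -8 + √41 ≈ -1.5969)
S(y, I) = -41 - √41 (S(y, I) = -49 - (-8 + √41) = -49 + (8 - √41) = -41 - √41)
p(B) = 0 (p(B) = -(B - B)/4 = -¼*0 = 0)
p(118) + S(198, D)/(-49974) = 0 + (-41 - √41)/(-49974) = 0 + (-41 - √41)*(-1/49974) = 0 + (41/49974 + √41/49974) = 41/49974 + √41/49974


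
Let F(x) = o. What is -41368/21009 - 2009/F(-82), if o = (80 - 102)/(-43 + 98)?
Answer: 210952669/42018 ≈ 5020.5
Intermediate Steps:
o = -⅖ (o = -22/55 = -22*1/55 = -⅖ ≈ -0.40000)
F(x) = -⅖
-41368/21009 - 2009/F(-82) = -41368/21009 - 2009/(-⅖) = -41368*1/21009 - 2009*(-5/2) = -41368/21009 + 10045/2 = 210952669/42018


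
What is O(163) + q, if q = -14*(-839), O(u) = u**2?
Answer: 38315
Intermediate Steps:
q = 11746
O(163) + q = 163**2 + 11746 = 26569 + 11746 = 38315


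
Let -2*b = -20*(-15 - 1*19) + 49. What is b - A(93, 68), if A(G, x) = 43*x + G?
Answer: -6763/2 ≈ -3381.5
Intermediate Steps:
A(G, x) = G + 43*x
b = -729/2 (b = -(-20*(-15 - 1*19) + 49)/2 = -(-20*(-15 - 19) + 49)/2 = -(-20*(-34) + 49)/2 = -(680 + 49)/2 = -1/2*729 = -729/2 ≈ -364.50)
b - A(93, 68) = -729/2 - (93 + 43*68) = -729/2 - (93 + 2924) = -729/2 - 1*3017 = -729/2 - 3017 = -6763/2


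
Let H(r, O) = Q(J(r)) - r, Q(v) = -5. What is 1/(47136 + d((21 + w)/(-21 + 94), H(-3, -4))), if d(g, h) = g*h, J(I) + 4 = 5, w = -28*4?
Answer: 73/3441110 ≈ 2.1214e-5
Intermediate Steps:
w = -112
J(I) = 1 (J(I) = -4 + 5 = 1)
H(r, O) = -5 - r
1/(47136 + d((21 + w)/(-21 + 94), H(-3, -4))) = 1/(47136 + ((21 - 112)/(-21 + 94))*(-5 - 1*(-3))) = 1/(47136 + (-91/73)*(-5 + 3)) = 1/(47136 - 91*1/73*(-2)) = 1/(47136 - 91/73*(-2)) = 1/(47136 + 182/73) = 1/(3441110/73) = 73/3441110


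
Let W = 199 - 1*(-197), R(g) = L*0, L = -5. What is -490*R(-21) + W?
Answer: 396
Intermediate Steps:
R(g) = 0 (R(g) = -5*0 = 0)
W = 396 (W = 199 + 197 = 396)
-490*R(-21) + W = -490*0 + 396 = 0 + 396 = 396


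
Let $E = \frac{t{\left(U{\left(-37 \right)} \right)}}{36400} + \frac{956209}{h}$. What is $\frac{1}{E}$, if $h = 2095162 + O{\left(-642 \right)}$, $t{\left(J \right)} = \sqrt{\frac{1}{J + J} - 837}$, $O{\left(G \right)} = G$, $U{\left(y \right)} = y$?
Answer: $\frac{122730313361065592000}{56030109963159439491} - \frac{99804569191600 i \sqrt{4583486}}{56030109963159439491} \approx 2.1904 - 0.0038135 i$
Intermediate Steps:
$t{\left(J \right)} = \sqrt{-837 + \frac{1}{2 J}}$ ($t{\left(J \right)} = \sqrt{\frac{1}{2 J} - 837} = \sqrt{-837 + \frac{1}{2 J}}$)
$h = 2094520$ ($h = 2095162 - 642 = 2094520$)
$E = \frac{956209}{2094520} + \frac{i \sqrt{4583486}}{2693600}$ ($E = \frac{\frac{1}{2} \sqrt{-3348 + \frac{2}{-37}}}{36400} + \frac{956209}{2094520} = \frac{\sqrt{-3348 + 2 \left(- \frac{1}{37}\right)}}{2} \cdot \frac{1}{36400} + 956209 \cdot \frac{1}{2094520} = \frac{\sqrt{-3348 - \frac{2}{37}}}{2} \cdot \frac{1}{36400} + \frac{956209}{2094520} = \frac{\sqrt{- \frac{123878}{37}}}{2} \cdot \frac{1}{36400} + \frac{956209}{2094520} = \frac{\frac{1}{37} i \sqrt{4583486}}{2} \cdot \frac{1}{36400} + \frac{956209}{2094520} = \frac{i \sqrt{4583486}}{74} \cdot \frac{1}{36400} + \frac{956209}{2094520} = \frac{i \sqrt{4583486}}{2693600} + \frac{956209}{2094520} = \frac{956209}{2094520} + \frac{i \sqrt{4583486}}{2693600} \approx 0.45653 + 0.00079481 i$)
$\frac{1}{E} = \frac{1}{\frac{956209}{2094520} + \frac{i \sqrt{4583486}}{2693600}}$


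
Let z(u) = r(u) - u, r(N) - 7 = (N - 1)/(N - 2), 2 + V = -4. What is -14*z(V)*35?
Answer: -27195/4 ≈ -6798.8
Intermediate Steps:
V = -6 (V = -2 - 4 = -6)
r(N) = 7 + (-1 + N)/(-2 + N) (r(N) = 7 + (N - 1)/(N - 2) = 7 + (-1 + N)/(-2 + N))
z(u) = -u + (-15 + 8*u)/(-2 + u) (z(u) = (-15 + 8*u)/(-2 + u) - u = -u + (-15 + 8*u)/(-2 + u))
-14*z(V)*35 = -14*(-15 - 1*(-6)² + 10*(-6))/(-2 - 6)*35 = -14*(-15 - 1*36 - 60)/(-8)*35 = -(-7)*(-15 - 36 - 60)/4*35 = -(-7)*(-111)/4*35 = -14*111/8*35 = -777/4*35 = -27195/4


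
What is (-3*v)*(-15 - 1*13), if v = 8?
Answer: 672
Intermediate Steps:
(-3*v)*(-15 - 1*13) = (-3*8)*(-15 - 1*13) = -24*(-15 - 13) = -24*(-28) = 672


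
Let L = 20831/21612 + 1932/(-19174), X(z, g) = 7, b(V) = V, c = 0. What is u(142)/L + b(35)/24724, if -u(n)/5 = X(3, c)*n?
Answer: -727419030559547/126325232972 ≈ -5758.3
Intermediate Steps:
L = 178829605/207194244 (L = 20831*(1/21612) + 1932*(-1/19174) = 20831/21612 - 966/9587 = 178829605/207194244 ≈ 0.86310)
u(n) = -35*n
u(142)/L + b(35)/24724 = (-35*142)/(178829605/207194244) + 35/24724 = -4970*207194244/178829605 + 35*(1/24724) = -205951078536/35765921 + 5/3532 = -727419030559547/126325232972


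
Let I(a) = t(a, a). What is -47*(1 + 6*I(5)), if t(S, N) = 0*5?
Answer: -47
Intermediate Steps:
t(S, N) = 0
I(a) = 0
-47*(1 + 6*I(5)) = -47*(1 + 6*0) = -47*(1 + 0) = -47*1 = -47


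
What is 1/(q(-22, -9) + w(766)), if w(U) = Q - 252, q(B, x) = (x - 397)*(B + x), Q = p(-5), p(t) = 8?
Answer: 1/12342 ≈ 8.1024e-5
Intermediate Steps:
Q = 8
q(B, x) = (-397 + x)*(B + x)
w(U) = -244 (w(U) = 8 - 252 = -244)
1/(q(-22, -9) + w(766)) = 1/(((-9)² - 397*(-22) - 397*(-9) - 22*(-9)) - 244) = 1/((81 + 8734 + 3573 + 198) - 244) = 1/(12586 - 244) = 1/12342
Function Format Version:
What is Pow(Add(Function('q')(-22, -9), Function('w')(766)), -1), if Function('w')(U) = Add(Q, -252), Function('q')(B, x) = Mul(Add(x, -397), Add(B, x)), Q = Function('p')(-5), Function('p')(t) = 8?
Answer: Rational(1, 12342) ≈ 8.1024e-5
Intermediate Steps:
Q = 8
Function('q')(B, x) = Mul(Add(-397, x), Add(B, x))
Function('w')(U) = -244 (Function('w')(U) = Add(8, -252) = -244)
Pow(Add(Function('q')(-22, -9), Function('w')(766)), -1) = Pow(Add(Add(Pow(-9, 2), Mul(-397, -22), Mul(-397, -9), Mul(-22, -9)), -244), -1) = Pow(Add(Add(81, 8734, 3573, 198), -244), -1) = Pow(Add(12586, -244), -1) = Pow(12342, -1) = Rational(1, 12342)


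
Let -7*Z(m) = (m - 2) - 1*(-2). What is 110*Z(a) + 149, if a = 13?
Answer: -387/7 ≈ -55.286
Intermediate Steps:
Z(m) = -m/7 (Z(m) = -((m - 2) - 1*(-2))/7 = -((-2 + m) + 2)/7 = -m/7)
110*Z(a) + 149 = 110*(-1/7*13) + 149 = 110*(-13/7) + 149 = -1430/7 + 149 = -387/7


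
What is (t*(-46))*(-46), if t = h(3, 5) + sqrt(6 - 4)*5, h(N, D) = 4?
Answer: 8464 + 10580*sqrt(2) ≈ 23426.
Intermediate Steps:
t = 4 + 5*sqrt(2) (t = 4 + sqrt(6 - 4)*5 = 4 + sqrt(2)*5 = 4 + 5*sqrt(2) ≈ 11.071)
(t*(-46))*(-46) = ((4 + 5*sqrt(2))*(-46))*(-46) = (-184 - 230*sqrt(2))*(-46) = 8464 + 10580*sqrt(2)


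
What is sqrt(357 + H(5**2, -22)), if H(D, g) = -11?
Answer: sqrt(346) ≈ 18.601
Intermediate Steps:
sqrt(357 + H(5**2, -22)) = sqrt(357 - 11) = sqrt(346)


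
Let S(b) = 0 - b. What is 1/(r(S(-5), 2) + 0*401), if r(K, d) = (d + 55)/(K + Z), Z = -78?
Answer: -73/57 ≈ -1.2807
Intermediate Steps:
S(b) = -b
r(K, d) = (55 + d)/(-78 + K) (r(K, d) = (d + 55)/(K - 78) = (55 + d)/(-78 + K))
1/(r(S(-5), 2) + 0*401) = 1/((55 + 2)/(-78 - 1*(-5)) + 0*401) = 1/(57/(-78 + 5) + 0) = 1/(57/(-73) + 0) = 1/(-1/73*57 + 0) = 1/(-57/73 + 0) = 1/(-57/73) = -73/57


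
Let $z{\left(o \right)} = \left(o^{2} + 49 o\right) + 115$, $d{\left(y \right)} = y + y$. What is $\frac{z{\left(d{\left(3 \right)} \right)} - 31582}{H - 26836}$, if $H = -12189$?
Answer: $\frac{31137}{39025} \approx 0.79787$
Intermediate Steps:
$d{\left(y \right)} = 2 y$
$z{\left(o \right)} = 115 + o^{2} + 49 o$
$\frac{z{\left(d{\left(3 \right)} \right)} - 31582}{H - 26836} = \frac{\left(115 + \left(2 \cdot 3\right)^{2} + 49 \cdot 2 \cdot 3\right) - 31582}{-12189 - 26836} = \frac{\left(115 + 6^{2} + 49 \cdot 6\right) - 31582}{-39025} = \left(\left(115 + 36 + 294\right) - 31582\right) \left(- \frac{1}{39025}\right) = \left(445 - 31582\right) \left(- \frac{1}{39025}\right) = \left(-31137\right) \left(- \frac{1}{39025}\right) = \frac{31137}{39025}$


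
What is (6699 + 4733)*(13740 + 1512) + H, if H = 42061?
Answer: 174402925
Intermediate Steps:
(6699 + 4733)*(13740 + 1512) + H = (6699 + 4733)*(13740 + 1512) + 42061 = 11432*15252 + 42061 = 174360864 + 42061 = 174402925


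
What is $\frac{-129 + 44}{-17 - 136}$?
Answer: $\frac{5}{9} \approx 0.55556$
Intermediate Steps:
$\frac{-129 + 44}{-17 - 136} = - \frac{85}{-153} = \left(-85\right) \left(- \frac{1}{153}\right) = \frac{5}{9}$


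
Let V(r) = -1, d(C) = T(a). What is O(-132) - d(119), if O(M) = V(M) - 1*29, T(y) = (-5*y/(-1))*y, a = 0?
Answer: -30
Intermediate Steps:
T(y) = 5*y² (T(y) = (-5*y*(-1))*y = (-(-5)*y)*y = (5*y)*y = 5*y²)
d(C) = 0 (d(C) = 5*0² = 5*0 = 0)
O(M) = -30 (O(M) = -1 - 1*29 = -1 - 29 = -30)
O(-132) - d(119) = -30 - 1*0 = -30 + 0 = -30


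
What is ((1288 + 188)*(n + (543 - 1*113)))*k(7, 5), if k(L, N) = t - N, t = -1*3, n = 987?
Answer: -16731936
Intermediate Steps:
t = -3
k(L, N) = -3 - N
((1288 + 188)*(n + (543 - 1*113)))*k(7, 5) = ((1288 + 188)*(987 + (543 - 1*113)))*(-3 - 1*5) = (1476*(987 + (543 - 113)))*(-3 - 5) = (1476*(987 + 430))*(-8) = (1476*1417)*(-8) = 2091492*(-8) = -16731936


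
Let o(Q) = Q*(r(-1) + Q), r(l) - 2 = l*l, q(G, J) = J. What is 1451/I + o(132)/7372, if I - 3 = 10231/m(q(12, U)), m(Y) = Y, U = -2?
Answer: 40203989/18844675 ≈ 2.1334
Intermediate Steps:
r(l) = 2 + l² (r(l) = 2 + l*l = 2 + l²)
o(Q) = Q*(3 + Q) (o(Q) = Q*((2 + (-1)²) + Q) = Q*((2 + 1) + Q) = Q*(3 + Q))
I = -10225/2 (I = 3 + 10231/(-2) = 3 + 10231*(-½) = 3 - 10231/2 = -10225/2 ≈ -5112.5)
1451/I + o(132)/7372 = 1451/(-10225/2) + (132*(3 + 132))/7372 = 1451*(-2/10225) + (132*135)*(1/7372) = -2902/10225 + 17820*(1/7372) = -2902/10225 + 4455/1843 = 40203989/18844675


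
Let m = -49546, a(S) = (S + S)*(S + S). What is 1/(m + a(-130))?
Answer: 1/18054 ≈ 5.5389e-5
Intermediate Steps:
a(S) = 4*S² (a(S) = (2*S)*(2*S) = 4*S²)
1/(m + a(-130)) = 1/(-49546 + 4*(-130)²) = 1/(-49546 + 4*16900) = 1/(-49546 + 67600) = 1/18054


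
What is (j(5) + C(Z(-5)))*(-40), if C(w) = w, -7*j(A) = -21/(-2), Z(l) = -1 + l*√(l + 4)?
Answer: 100 + 200*I ≈ 100.0 + 200.0*I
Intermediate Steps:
Z(l) = -1 + l*√(4 + l)
j(A) = -3/2 (j(A) = -(-3)/(-2) = -(-3)*(-1)/2 = -⅐*21/2 = -3/2)
(j(5) + C(Z(-5)))*(-40) = (-3/2 + (-1 - 5*√(4 - 5)))*(-40) = (-3/2 + (-1 - 5*I))*(-40) = (-5/2 - 5*I)*(-40) = 100 + 200*I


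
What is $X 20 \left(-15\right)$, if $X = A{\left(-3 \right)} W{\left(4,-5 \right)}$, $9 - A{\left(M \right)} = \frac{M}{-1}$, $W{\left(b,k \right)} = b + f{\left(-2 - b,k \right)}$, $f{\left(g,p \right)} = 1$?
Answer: $-9000$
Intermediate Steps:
$W{\left(b,k \right)} = 1 + b$ ($W{\left(b,k \right)} = b + 1 = 1 + b$)
$A{\left(M \right)} = 9 + M$ ($A{\left(M \right)} = 9 - \frac{M}{-1} = 9 - M \left(-1\right) = 9 - - M = 9 + M$)
$X = 30$ ($X = \left(9 - 3\right) \left(1 + 4\right) = 6 \cdot 5 = 30$)
$X 20 \left(-15\right) = 30 \cdot 20 \left(-15\right) = 600 \left(-15\right) = -9000$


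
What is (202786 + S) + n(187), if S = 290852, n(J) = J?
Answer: 493825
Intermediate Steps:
(202786 + S) + n(187) = (202786 + 290852) + 187 = 493638 + 187 = 493825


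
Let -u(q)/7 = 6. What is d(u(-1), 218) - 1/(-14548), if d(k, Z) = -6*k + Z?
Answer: 6837561/14548 ≈ 470.00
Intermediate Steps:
u(q) = -42 (u(q) = -7*6 = -42)
d(k, Z) = Z - 6*k
d(u(-1), 218) - 1/(-14548) = (218 - 6*(-42)) - 1/(-14548) = (218 + 252) - 1*(-1/14548) = 470 + 1/14548 = 6837561/14548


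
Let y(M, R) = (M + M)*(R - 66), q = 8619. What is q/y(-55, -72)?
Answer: 2873/5060 ≈ 0.56779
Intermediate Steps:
y(M, R) = 2*M*(-66 + R) (y(M, R) = (2*M)*(-66 + R) = 2*M*(-66 + R))
q/y(-55, -72) = 8619/((2*(-55)*(-66 - 72))) = 8619/((2*(-55)*(-138))) = 8619/15180 = 8619*(1/15180) = 2873/5060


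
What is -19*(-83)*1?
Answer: 1577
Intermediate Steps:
-19*(-83)*1 = 1577*1 = 1577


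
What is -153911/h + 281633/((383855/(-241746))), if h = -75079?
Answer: -5111593370289317/28819449545 ≈ -1.7737e+5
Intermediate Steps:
-153911/h + 281633/((383855/(-241746))) = -153911/(-75079) + 281633/((383855/(-241746))) = -153911*(-1/75079) + 281633/((383855*(-1/241746))) = 153911/75079 + 281633/(-383855/241746) = 153911/75079 + 281633*(-241746/383855) = 153911/75079 - 68083651218/383855 = -5111593370289317/28819449545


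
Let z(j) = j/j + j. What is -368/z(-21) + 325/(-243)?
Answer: 20731/1215 ≈ 17.063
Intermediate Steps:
z(j) = 1 + j
-368/z(-21) + 325/(-243) = -368/(1 - 21) + 325/(-243) = -368/(-20) + 325*(-1/243) = -368*(-1/20) - 325/243 = 92/5 - 325/243 = 20731/1215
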